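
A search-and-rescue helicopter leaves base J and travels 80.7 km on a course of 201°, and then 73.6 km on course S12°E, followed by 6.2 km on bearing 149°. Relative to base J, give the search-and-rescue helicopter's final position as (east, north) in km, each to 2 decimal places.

Leg 1 (201°, 80.7 km): east 80.7 sin 201° = -28.92, north 80.7 cos 201° = -75.34
Leg 2 (S12°E, 73.6 km): east 73.6 sin 168° = 15.30, north 73.6 cos 168° = -71.99
Leg 3 (149°, 6.2 km): east 6.2 sin 149° = 3.19, north 6.2 cos 149° = -5.31
Summing: -10.42 km east, -152.65 km north → (-10.42, -152.65).

(-10.42, -152.65)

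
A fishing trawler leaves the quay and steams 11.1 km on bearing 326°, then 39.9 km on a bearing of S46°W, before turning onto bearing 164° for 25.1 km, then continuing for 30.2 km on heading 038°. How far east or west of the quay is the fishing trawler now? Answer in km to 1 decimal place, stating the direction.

Leg 1 (326°, 11.1 km): east 11.1 sin 326° = -6.21, north 11.1 cos 326° = 9.20
Leg 2 (S46°W, 39.9 km): east 39.9 sin 226° = -28.70, north 39.9 cos 226° = -27.72
Leg 3 (164°, 25.1 km): east 25.1 sin 164° = 6.92, north 25.1 cos 164° = -24.13
Leg 4 (038°, 30.2 km): east 30.2 sin 38° = 18.59, north 30.2 cos 38° = 23.80
Net east component: -9.40 km.

9.4 km west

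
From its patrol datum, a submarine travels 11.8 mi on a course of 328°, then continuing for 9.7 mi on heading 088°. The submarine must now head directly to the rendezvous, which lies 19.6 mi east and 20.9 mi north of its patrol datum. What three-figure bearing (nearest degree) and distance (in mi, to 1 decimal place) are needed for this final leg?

Leg 1 (328°, 11.8 mi): east 11.8 sin 328° = -6.25, north 11.8 cos 328° = 10.01
Leg 2 (088°, 9.7 mi): east 9.7 sin 88° = 9.69, north 9.7 cos 88° = 0.34
Current position: (3.44, 10.35). Target: (19.6, 20.9). Remaining: Δeast = 16.16, Δnorth = 10.55.
Bearing = atan2(16.16, 10.55) mod 360° = 56.85°; distance = √((16.16)² + (10.55)²) = 19.301 mi.

057°, 19.3 mi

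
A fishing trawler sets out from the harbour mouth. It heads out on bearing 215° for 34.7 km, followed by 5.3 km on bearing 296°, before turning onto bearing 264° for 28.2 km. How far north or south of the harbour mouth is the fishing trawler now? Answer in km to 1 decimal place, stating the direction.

29.0 km south

Leg 1 (215°, 34.7 km): east 34.7 sin 215° = -19.90, north 34.7 cos 215° = -28.42
Leg 2 (296°, 5.3 km): east 5.3 sin 296° = -4.76, north 5.3 cos 296° = 2.32
Leg 3 (264°, 28.2 km): east 28.2 sin 264° = -28.05, north 28.2 cos 264° = -2.95
Net north component: -29.05 km.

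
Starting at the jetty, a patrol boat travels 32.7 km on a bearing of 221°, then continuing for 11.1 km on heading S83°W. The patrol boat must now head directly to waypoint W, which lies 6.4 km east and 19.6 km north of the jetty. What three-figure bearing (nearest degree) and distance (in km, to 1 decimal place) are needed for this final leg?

Leg 1 (221°, 32.7 km): east 32.7 sin 221° = -21.45, north 32.7 cos 221° = -24.68
Leg 2 (S83°W, 11.1 km): east 11.1 sin 263° = -11.02, north 11.1 cos 263° = -1.35
Current position: (-32.47, -26.03). Target: (6.4, 19.6). Remaining: Δeast = 38.87, Δnorth = 45.63.
Bearing = atan2(38.87, 45.63) mod 360° = 40.43°; distance = √((38.87)² + (45.63)²) = 59.943 km.

040°, 59.9 km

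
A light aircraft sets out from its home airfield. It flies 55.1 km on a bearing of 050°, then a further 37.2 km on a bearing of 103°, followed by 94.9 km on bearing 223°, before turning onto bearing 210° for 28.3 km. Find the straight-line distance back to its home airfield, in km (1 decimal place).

66.9 km

Leg 1 (050°, 55.1 km): east 55.1 sin 50° = 42.21, north 55.1 cos 50° = 35.42
Leg 2 (103°, 37.2 km): east 37.2 sin 103° = 36.25, north 37.2 cos 103° = -8.37
Leg 3 (223°, 94.9 km): east 94.9 sin 223° = -64.72, north 94.9 cos 223° = -69.41
Leg 4 (210°, 28.3 km): east 28.3 sin 210° = -14.15, north 28.3 cos 210° = -24.51
Net: -0.42 east, -66.86 north. Distance = √((-0.42)² + (-66.86)²) = 66.866 km.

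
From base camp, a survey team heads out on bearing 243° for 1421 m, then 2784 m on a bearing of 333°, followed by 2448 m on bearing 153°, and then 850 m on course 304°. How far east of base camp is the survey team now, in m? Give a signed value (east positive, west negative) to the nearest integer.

-2123 m

Leg 1 (243°, 1421 m): east 1421 sin 243° = -1266.12, north 1421 cos 243° = -645.12
Leg 2 (333°, 2784 m): east 2784 sin 333° = -1263.91, north 2784 cos 333° = 2480.56
Leg 3 (153°, 2448 m): east 2448 sin 153° = 1111.37, north 2448 cos 153° = -2181.18
Leg 4 (304°, 850 m): east 850 sin 304° = -704.68, north 850 cos 304° = 475.31
Net east component: -2123.34 m.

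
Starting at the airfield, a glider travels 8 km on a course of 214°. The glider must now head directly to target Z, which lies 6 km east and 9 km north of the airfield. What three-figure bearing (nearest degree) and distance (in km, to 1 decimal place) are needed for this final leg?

Leg 1 (214°, 8 km): east 8 sin 214° = -4.47, north 8 cos 214° = -6.63
Current position: (-4.47, -6.63). Target: (6, 9). Remaining: Δeast = 10.47, Δnorth = 15.63.
Bearing = atan2(10.47, 15.63) mod 360° = 33.82°; distance = √((10.47)² + (15.63)²) = 18.817 km.

034°, 18.8 km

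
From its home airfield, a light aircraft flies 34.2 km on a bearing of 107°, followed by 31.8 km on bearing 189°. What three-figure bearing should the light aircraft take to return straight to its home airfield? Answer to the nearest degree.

326°

Leg 1 (107°, 34.2 km): east 34.2 sin 107° = 32.71, north 34.2 cos 107° = -10.00
Leg 2 (189°, 31.8 km): east 31.8 sin 189° = -4.97, north 31.8 cos 189° = -31.41
Net displacement: 27.73 east, -41.41 north. Direction back to start is (-27.73, 41.41): bearing = atan2(-27.73, 41.41) mod 360° = 326.19° ≈ 326°.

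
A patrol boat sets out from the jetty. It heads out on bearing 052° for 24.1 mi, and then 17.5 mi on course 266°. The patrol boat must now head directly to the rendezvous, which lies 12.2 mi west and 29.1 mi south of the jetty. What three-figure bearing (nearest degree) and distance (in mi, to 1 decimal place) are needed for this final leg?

Leg 1 (052°, 24.1 mi): east 24.1 sin 52° = 18.99, north 24.1 cos 52° = 14.84
Leg 2 (266°, 17.5 mi): east 17.5 sin 266° = -17.46, north 17.5 cos 266° = -1.22
Current position: (1.53, 13.62). Target: (-12.2, -29.1). Remaining: Δeast = -13.73, Δnorth = -42.72.
Bearing = atan2(-13.73, -42.72) mod 360° = 197.82°; distance = √((-13.73)² + (-42.72)²) = 44.870 mi.

198°, 44.9 mi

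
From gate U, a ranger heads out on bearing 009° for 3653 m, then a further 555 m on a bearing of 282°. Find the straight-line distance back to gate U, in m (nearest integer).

Leg 1 (009°, 3653 m): east 3653 sin 9° = 571.46, north 3653 cos 9° = 3608.03
Leg 2 (282°, 555 m): east 555 sin 282° = -542.87, north 555 cos 282° = 115.39
Net: 28.58 east, 3723.42 north. Distance = √((28.58)² + (3723.42)²) = 3723.526 m.

3724 m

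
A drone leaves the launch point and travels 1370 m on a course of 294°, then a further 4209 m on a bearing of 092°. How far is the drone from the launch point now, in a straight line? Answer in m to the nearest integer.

2983 m

Leg 1 (294°, 1370 m): east 1370 sin 294° = -1251.56, north 1370 cos 294° = 557.23
Leg 2 (092°, 4209 m): east 4209 sin 92° = 4206.44, north 4209 cos 92° = -146.89
Net: 2954.88 east, 410.34 north. Distance = √((2954.88)² + (410.34)²) = 2983.234 m.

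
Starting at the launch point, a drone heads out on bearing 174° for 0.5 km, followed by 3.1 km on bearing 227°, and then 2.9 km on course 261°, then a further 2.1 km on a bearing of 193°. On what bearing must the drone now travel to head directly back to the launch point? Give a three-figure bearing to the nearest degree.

047°

Leg 1 (174°, 0.5 km): east 0.5 sin 174° = 0.05, north 0.5 cos 174° = -0.50
Leg 2 (227°, 3.1 km): east 3.1 sin 227° = -2.27, north 3.1 cos 227° = -2.11
Leg 3 (261°, 2.9 km): east 2.9 sin 261° = -2.86, north 2.9 cos 261° = -0.45
Leg 4 (193°, 2.1 km): east 2.1 sin 193° = -0.47, north 2.1 cos 193° = -2.05
Net displacement: -5.55 east, -5.11 north. Direction back to start is (5.55, 5.11): bearing = atan2(5.55, 5.11) mod 360° = 47.36° ≈ 047°.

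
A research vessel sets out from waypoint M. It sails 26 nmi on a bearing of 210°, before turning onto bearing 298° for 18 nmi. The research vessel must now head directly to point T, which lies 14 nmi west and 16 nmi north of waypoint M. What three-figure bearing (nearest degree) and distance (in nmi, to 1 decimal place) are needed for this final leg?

Leg 1 (210°, 26 nmi): east 26 sin 210° = -13.00, north 26 cos 210° = -22.52
Leg 2 (298°, 18 nmi): east 18 sin 298° = -15.89, north 18 cos 298° = 8.45
Current position: (-28.89, -14.07). Target: (-14, 16). Remaining: Δeast = 14.89, Δnorth = 30.07.
Bearing = atan2(14.89, 30.07) mod 360° = 26.35°; distance = √((14.89)² + (30.07)²) = 33.553 nmi.

026°, 33.6 nmi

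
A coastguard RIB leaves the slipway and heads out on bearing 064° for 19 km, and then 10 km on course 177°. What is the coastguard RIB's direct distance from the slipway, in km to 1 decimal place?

Leg 1 (064°, 19 km): east 19 sin 64° = 17.08, north 19 cos 64° = 8.33
Leg 2 (177°, 10 km): east 10 sin 177° = 0.52, north 10 cos 177° = -9.99
Net: 17.60 east, -1.66 north. Distance = √((17.60)² + (-1.66)²) = 17.678 km.

17.7 km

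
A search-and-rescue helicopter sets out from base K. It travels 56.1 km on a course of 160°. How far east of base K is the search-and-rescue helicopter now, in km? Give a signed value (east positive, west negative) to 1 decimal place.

19.2 km

Leg 1 (160°, 56.1 km): east 56.1 sin 160° = 19.19, north 56.1 cos 160° = -52.72
Net east component: 19.19 km.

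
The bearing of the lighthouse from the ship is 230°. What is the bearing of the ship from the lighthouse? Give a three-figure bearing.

Back-bearing = 230° − 180° = 050°.

050°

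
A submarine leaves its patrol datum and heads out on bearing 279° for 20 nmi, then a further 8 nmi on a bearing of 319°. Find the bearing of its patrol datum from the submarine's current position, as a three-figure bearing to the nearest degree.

Leg 1 (279°, 20 nmi): east 20 sin 279° = -19.75, north 20 cos 279° = 3.13
Leg 2 (319°, 8 nmi): east 8 sin 319° = -5.25, north 8 cos 319° = 6.04
Net displacement: -25.00 east, 9.17 north. Direction back to start is (25.00, -9.17): bearing = atan2(25.00, -9.17) mod 360° = 110.13° ≈ 110°.

110°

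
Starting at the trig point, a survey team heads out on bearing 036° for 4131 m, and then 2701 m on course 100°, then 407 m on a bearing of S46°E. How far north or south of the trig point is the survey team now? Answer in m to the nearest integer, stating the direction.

Leg 1 (036°, 4131 m): east 4131 sin 36° = 2428.14, north 4131 cos 36° = 3342.05
Leg 2 (100°, 2701 m): east 2701 sin 100° = 2659.97, north 2701 cos 100° = -469.02
Leg 3 (S46°E, 407 m): east 407 sin 134° = 292.77, north 407 cos 134° = -282.73
Net north component: 2590.30 m.

2590 m north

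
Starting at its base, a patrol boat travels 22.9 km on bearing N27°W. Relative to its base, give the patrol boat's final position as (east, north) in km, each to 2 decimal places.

(-10.40, 20.40)

Leg 1 (N27°W, 22.9 km): east 22.9 sin 333° = -10.40, north 22.9 cos 333° = 20.40
Summing: -10.40 km east, 20.40 km north → (-10.40, 20.40).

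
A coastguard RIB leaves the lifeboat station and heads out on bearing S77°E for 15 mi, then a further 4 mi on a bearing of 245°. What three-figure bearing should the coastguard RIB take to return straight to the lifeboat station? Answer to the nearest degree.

Leg 1 (S77°E, 15 mi): east 15 sin 103° = 14.62, north 15 cos 103° = -3.37
Leg 2 (245°, 4 mi): east 4 sin 245° = -3.63, north 4 cos 245° = -1.69
Net displacement: 10.99 east, -5.06 north. Direction back to start is (-10.99, 5.06): bearing = atan2(-10.99, 5.06) mod 360° = 294.74° ≈ 295°.

295°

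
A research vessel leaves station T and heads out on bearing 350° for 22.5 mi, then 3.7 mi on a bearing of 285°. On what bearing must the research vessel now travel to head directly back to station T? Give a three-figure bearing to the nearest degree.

Leg 1 (350°, 22.5 mi): east 22.5 sin 350° = -3.91, north 22.5 cos 350° = 22.16
Leg 2 (285°, 3.7 mi): east 3.7 sin 285° = -3.57, north 3.7 cos 285° = 0.96
Net displacement: -7.48 east, 23.12 north. Direction back to start is (7.48, -23.12): bearing = atan2(7.48, -23.12) mod 360° = 162.07° ≈ 162°.

162°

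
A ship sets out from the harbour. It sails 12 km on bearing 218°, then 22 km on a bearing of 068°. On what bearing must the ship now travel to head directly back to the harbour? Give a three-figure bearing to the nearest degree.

Leg 1 (218°, 12 km): east 12 sin 218° = -7.39, north 12 cos 218° = -9.46
Leg 2 (068°, 22 km): east 22 sin 68° = 20.40, north 22 cos 68° = 8.24
Net displacement: 13.01 east, -1.21 north. Direction back to start is (-13.01, 1.21): bearing = atan2(-13.01, 1.21) mod 360° = 275.33° ≈ 275°.

275°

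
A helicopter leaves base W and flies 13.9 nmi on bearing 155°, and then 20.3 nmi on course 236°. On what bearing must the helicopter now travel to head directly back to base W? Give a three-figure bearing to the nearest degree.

025°

Leg 1 (155°, 13.9 nmi): east 13.9 sin 155° = 5.87, north 13.9 cos 155° = -12.60
Leg 2 (236°, 20.3 nmi): east 20.3 sin 236° = -16.83, north 20.3 cos 236° = -11.35
Net displacement: -10.96 east, -23.95 north. Direction back to start is (10.96, 23.95): bearing = atan2(10.96, 23.95) mod 360° = 24.58° ≈ 025°.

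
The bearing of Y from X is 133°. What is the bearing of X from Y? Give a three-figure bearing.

Back-bearing = 133° + 180° = 313°.

313°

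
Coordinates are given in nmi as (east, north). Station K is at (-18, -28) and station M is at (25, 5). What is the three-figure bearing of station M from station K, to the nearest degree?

052°

Δeast = 25 − -18 = 43.00; Δnorth = 5 − -28 = 33.00.
Bearing = atan2(Δeast, Δnorth) mod 360° = 52.50° ≈ 052°.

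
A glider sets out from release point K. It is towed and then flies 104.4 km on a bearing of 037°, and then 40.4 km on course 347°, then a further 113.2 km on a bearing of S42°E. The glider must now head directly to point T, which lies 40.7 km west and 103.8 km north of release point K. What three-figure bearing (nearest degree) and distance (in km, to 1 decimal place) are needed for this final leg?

Leg 1 (037°, 104.4 km): east 104.4 sin 37° = 62.83, north 104.4 cos 37° = 83.38
Leg 2 (347°, 40.4 km): east 40.4 sin 347° = -9.09, north 40.4 cos 347° = 39.36
Leg 3 (S42°E, 113.2 km): east 113.2 sin 138° = 75.75, north 113.2 cos 138° = -84.12
Current position: (129.49, 38.62). Target: (-40.7, 103.8). Remaining: Δeast = -170.19, Δnorth = 65.18.
Bearing = atan2(-170.19, 65.18) mod 360° = 290.96°; distance = √((-170.19)² + (65.18)²) = 182.242 km.

291°, 182.2 km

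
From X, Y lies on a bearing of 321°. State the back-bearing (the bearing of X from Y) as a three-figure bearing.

Back-bearing = 321° − 180° = 141°.

141°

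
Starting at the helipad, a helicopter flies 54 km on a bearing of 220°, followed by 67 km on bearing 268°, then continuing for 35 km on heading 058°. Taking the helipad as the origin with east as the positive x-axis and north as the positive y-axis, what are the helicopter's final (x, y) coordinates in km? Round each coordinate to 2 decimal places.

Leg 1 (220°, 54 km): east 54 sin 220° = -34.71, north 54 cos 220° = -41.37
Leg 2 (268°, 67 km): east 67 sin 268° = -66.96, north 67 cos 268° = -2.34
Leg 3 (058°, 35 km): east 35 sin 58° = 29.68, north 35 cos 58° = 18.55
Summing: -71.99 km east, -25.16 km north → (-71.99, -25.16).

(-71.99, -25.16)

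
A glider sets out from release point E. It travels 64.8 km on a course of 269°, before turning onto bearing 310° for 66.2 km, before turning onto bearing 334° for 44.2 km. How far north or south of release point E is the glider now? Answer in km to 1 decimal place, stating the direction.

81.1 km north

Leg 1 (269°, 64.8 km): east 64.8 sin 269° = -64.79, north 64.8 cos 269° = -1.13
Leg 2 (310°, 66.2 km): east 66.2 sin 310° = -50.71, north 66.2 cos 310° = 42.55
Leg 3 (334°, 44.2 km): east 44.2 sin 334° = -19.38, north 44.2 cos 334° = 39.73
Net north component: 81.15 km.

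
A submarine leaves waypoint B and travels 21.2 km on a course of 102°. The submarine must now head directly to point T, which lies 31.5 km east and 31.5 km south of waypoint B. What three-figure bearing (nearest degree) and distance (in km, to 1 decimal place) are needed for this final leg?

158°, 29.2 km

Leg 1 (102°, 21.2 km): east 21.2 sin 102° = 20.74, north 21.2 cos 102° = -4.41
Current position: (20.74, -4.41). Target: (31.5, -31.5). Remaining: Δeast = 10.76, Δnorth = -27.09.
Bearing = atan2(10.76, -27.09) mod 360° = 158.33°; distance = √((10.76)² + (-27.09)²) = 29.152 km.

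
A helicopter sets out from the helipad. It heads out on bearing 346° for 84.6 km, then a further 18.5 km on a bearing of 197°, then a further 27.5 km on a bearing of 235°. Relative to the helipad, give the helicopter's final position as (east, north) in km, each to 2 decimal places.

(-48.40, 48.62)

Leg 1 (346°, 84.6 km): east 84.6 sin 346° = -20.47, north 84.6 cos 346° = 82.09
Leg 2 (197°, 18.5 km): east 18.5 sin 197° = -5.41, north 18.5 cos 197° = -17.69
Leg 3 (235°, 27.5 km): east 27.5 sin 235° = -22.53, north 27.5 cos 235° = -15.77
Summing: -48.40 km east, 48.62 km north → (-48.40, 48.62).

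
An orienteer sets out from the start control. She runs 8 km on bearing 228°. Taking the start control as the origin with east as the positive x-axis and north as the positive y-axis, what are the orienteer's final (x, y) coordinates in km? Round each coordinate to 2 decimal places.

(-5.95, -5.35)

Leg 1 (228°, 8 km): east 8 sin 228° = -5.95, north 8 cos 228° = -5.35
Summing: -5.95 km east, -5.35 km north → (-5.95, -5.35).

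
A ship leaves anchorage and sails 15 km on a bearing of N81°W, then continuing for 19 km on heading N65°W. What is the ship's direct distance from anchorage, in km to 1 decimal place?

Leg 1 (N81°W, 15 km): east 15 sin 279° = -14.82, north 15 cos 279° = 2.35
Leg 2 (N65°W, 19 km): east 19 sin 295° = -17.22, north 19 cos 295° = 8.03
Net: -32.04 east, 10.38 north. Distance = √((-32.04)² + (10.38)²) = 33.674 km.

33.7 km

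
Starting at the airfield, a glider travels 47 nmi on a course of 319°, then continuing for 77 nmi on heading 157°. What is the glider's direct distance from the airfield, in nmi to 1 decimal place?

Leg 1 (319°, 47 nmi): east 47 sin 319° = -30.83, north 47 cos 319° = 35.47
Leg 2 (157°, 77 nmi): east 77 sin 157° = 30.09, north 77 cos 157° = -70.88
Net: -0.75 east, -35.41 north. Distance = √((-0.75)² + (-35.41)²) = 35.415 nmi.

35.4 nmi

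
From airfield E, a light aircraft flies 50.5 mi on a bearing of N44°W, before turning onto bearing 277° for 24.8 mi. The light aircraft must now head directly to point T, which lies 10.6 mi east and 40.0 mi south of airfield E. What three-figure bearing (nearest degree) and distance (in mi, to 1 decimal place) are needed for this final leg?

Leg 1 (N44°W, 50.5 mi): east 50.5 sin 316° = -35.08, north 50.5 cos 316° = 36.33
Leg 2 (277°, 24.8 mi): east 24.8 sin 277° = -24.62, north 24.8 cos 277° = 3.02
Current position: (-59.70, 39.35). Target: (10.6, -40.0). Remaining: Δeast = 70.30, Δnorth = -79.35.
Bearing = atan2(70.30, -79.35) mod 360° = 138.46°; distance = √((70.30)² + (-79.35)²) = 106.008 mi.

138°, 106.0 mi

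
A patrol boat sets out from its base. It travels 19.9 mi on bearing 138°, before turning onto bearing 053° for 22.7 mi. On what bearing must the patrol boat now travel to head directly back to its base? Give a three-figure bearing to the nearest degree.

Leg 1 (138°, 19.9 mi): east 19.9 sin 138° = 13.32, north 19.9 cos 138° = -14.79
Leg 2 (053°, 22.7 mi): east 22.7 sin 53° = 18.13, north 22.7 cos 53° = 13.66
Net displacement: 31.44 east, -1.13 north. Direction back to start is (-31.44, 1.13): bearing = atan2(-31.44, 1.13) mod 360° = 272.05° ≈ 272°.

272°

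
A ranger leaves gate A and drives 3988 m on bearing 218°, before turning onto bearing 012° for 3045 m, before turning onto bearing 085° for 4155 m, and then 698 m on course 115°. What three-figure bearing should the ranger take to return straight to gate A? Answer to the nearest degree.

Leg 1 (218°, 3988 m): east 3988 sin 218° = -2455.26, north 3988 cos 218° = -3142.59
Leg 2 (012°, 3045 m): east 3045 sin 12° = 633.09, north 3045 cos 12° = 2978.46
Leg 3 (085°, 4155 m): east 4155 sin 85° = 4139.19, north 4155 cos 85° = 362.13
Leg 4 (115°, 698 m): east 698 sin 115° = 632.60, north 698 cos 115° = -294.99
Net displacement: 2949.62 east, -96.98 north. Direction back to start is (-2949.62, 96.98): bearing = atan2(-2949.62, 96.98) mod 360° = 271.88° ≈ 272°.

272°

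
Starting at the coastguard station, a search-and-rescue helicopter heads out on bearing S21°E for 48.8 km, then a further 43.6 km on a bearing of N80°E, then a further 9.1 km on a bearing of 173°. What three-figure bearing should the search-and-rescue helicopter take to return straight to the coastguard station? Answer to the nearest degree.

Leg 1 (S21°E, 48.8 km): east 48.8 sin 159° = 17.49, north 48.8 cos 159° = -45.56
Leg 2 (N80°E, 43.6 km): east 43.6 sin 80° = 42.94, north 43.6 cos 80° = 7.57
Leg 3 (173°, 9.1 km): east 9.1 sin 173° = 1.11, north 9.1 cos 173° = -9.03
Net displacement: 61.53 east, -47.02 north. Direction back to start is (-61.53, 47.02): bearing = atan2(-61.53, 47.02) mod 360° = 307.38° ≈ 307°.

307°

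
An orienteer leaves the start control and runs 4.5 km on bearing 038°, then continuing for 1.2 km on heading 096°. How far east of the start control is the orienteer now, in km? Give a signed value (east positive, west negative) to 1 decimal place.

4.0 km

Leg 1 (038°, 4.5 km): east 4.5 sin 38° = 2.77, north 4.5 cos 38° = 3.55
Leg 2 (096°, 1.2 km): east 1.2 sin 96° = 1.19, north 1.2 cos 96° = -0.13
Net east component: 3.96 km.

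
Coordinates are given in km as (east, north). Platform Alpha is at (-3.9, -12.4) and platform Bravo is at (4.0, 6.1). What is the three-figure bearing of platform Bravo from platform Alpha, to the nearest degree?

023°

Δeast = 4.0 − -3.9 = 7.90; Δnorth = 6.1 − -12.4 = 18.50.
Bearing = atan2(Δeast, Δnorth) mod 360° = 23.12° ≈ 023°.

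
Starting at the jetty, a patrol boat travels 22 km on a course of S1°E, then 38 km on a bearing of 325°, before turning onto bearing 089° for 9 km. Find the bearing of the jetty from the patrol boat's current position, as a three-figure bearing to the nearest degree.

Leg 1 (S1°E, 22 km): east 22 sin 179° = 0.38, north 22 cos 179° = -22.00
Leg 2 (325°, 38 km): east 38 sin 325° = -21.80, north 38 cos 325° = 31.13
Leg 3 (089°, 9 km): east 9 sin 89° = 9.00, north 9 cos 89° = 0.16
Net displacement: -12.41 east, 9.29 north. Direction back to start is (12.41, -9.29): bearing = atan2(12.41, -9.29) mod 360° = 126.81° ≈ 127°.

127°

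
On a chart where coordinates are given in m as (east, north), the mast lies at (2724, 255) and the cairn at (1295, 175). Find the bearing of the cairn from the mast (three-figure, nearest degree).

Δeast = 1295 − 2724 = -1429.00; Δnorth = 175 − 255 = -80.00.
Bearing = atan2(Δeast, Δnorth) mod 360° = 266.80° ≈ 267°.

267°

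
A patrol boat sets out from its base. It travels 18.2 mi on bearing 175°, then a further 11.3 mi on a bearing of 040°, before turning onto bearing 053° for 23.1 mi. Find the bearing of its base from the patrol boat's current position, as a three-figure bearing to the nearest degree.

261°

Leg 1 (175°, 18.2 mi): east 18.2 sin 175° = 1.59, north 18.2 cos 175° = -18.13
Leg 2 (040°, 11.3 mi): east 11.3 sin 40° = 7.26, north 11.3 cos 40° = 8.66
Leg 3 (053°, 23.1 mi): east 23.1 sin 53° = 18.45, north 23.1 cos 53° = 13.90
Net displacement: 27.30 east, 4.43 north. Direction back to start is (-27.30, -4.43): bearing = atan2(-27.30, -4.43) mod 360° = 260.79° ≈ 261°.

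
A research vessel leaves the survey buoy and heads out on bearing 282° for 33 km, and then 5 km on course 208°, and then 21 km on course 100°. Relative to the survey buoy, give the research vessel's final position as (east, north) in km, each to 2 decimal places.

Leg 1 (282°, 33 km): east 33 sin 282° = -32.28, north 33 cos 282° = 6.86
Leg 2 (208°, 5 km): east 5 sin 208° = -2.35, north 5 cos 208° = -4.41
Leg 3 (100°, 21 km): east 21 sin 100° = 20.68, north 21 cos 100° = -3.65
Summing: -13.95 km east, -1.20 km north → (-13.95, -1.20).

(-13.95, -1.20)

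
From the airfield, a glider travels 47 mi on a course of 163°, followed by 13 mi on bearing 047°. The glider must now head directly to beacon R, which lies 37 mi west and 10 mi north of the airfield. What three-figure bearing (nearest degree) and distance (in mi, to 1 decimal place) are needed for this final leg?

Leg 1 (163°, 47 mi): east 47 sin 163° = 13.74, north 47 cos 163° = -44.95
Leg 2 (047°, 13 mi): east 13 sin 47° = 9.51, north 13 cos 47° = 8.87
Current position: (23.25, -36.08). Target: (-37, 10). Remaining: Δeast = -60.25, Δnorth = 46.08.
Bearing = atan2(-60.25, 46.08) mod 360° = 307.41°; distance = √((-60.25)² + (46.08)²) = 75.851 mi.

307°, 75.9 mi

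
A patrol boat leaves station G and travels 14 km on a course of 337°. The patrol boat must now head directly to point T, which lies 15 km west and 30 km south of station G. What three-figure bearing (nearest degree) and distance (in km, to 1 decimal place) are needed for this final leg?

193°, 43.9 km

Leg 1 (337°, 14 km): east 14 sin 337° = -5.47, north 14 cos 337° = 12.89
Current position: (-5.47, 12.89). Target: (-15, -30). Remaining: Δeast = -9.53, Δnorth = -42.89.
Bearing = atan2(-9.53, -42.89) mod 360° = 192.53°; distance = √((-9.53)² + (-42.89)²) = 43.933 km.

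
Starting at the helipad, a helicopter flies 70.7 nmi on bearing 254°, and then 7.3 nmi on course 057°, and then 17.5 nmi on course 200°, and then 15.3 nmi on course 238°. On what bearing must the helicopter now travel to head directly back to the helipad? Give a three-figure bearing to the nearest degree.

064°

Leg 1 (254°, 70.7 nmi): east 70.7 sin 254° = -67.96, north 70.7 cos 254° = -19.49
Leg 2 (057°, 7.3 nmi): east 7.3 sin 57° = 6.12, north 7.3 cos 57° = 3.98
Leg 3 (200°, 17.5 nmi): east 17.5 sin 200° = -5.99, north 17.5 cos 200° = -16.44
Leg 4 (238°, 15.3 nmi): east 15.3 sin 238° = -12.98, north 15.3 cos 238° = -8.11
Net displacement: -80.80 east, -40.06 north. Direction back to start is (80.80, 40.06): bearing = atan2(80.80, 40.06) mod 360° = 63.63° ≈ 064°.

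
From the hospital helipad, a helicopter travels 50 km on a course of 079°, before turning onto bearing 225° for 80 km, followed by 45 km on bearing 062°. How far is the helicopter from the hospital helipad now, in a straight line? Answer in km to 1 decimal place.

41.4 km

Leg 1 (079°, 50 km): east 50 sin 79° = 49.08, north 50 cos 79° = 9.54
Leg 2 (225°, 80 km): east 80 sin 225° = -56.57, north 80 cos 225° = -56.57
Leg 3 (062°, 45 km): east 45 sin 62° = 39.73, north 45 cos 62° = 21.13
Net: 32.25 east, -25.90 north. Distance = √((32.25)² + (-25.90)²) = 41.360 km.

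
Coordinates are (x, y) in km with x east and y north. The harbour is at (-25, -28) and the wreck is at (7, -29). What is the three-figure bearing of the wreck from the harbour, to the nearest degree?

Δeast = 7 − -25 = 32.00; Δnorth = -29 − -28 = -1.00.
Bearing = atan2(Δeast, Δnorth) mod 360° = 91.79° ≈ 092°.

092°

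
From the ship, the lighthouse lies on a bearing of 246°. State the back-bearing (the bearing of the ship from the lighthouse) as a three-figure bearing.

066°

Back-bearing = 246° − 180° = 066°.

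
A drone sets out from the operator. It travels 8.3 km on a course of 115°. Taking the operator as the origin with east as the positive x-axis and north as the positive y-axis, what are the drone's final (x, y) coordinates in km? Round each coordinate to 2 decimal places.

(7.52, -3.51)

Leg 1 (115°, 8.3 km): east 8.3 sin 115° = 7.52, north 8.3 cos 115° = -3.51
Summing: 7.52 km east, -3.51 km north → (7.52, -3.51).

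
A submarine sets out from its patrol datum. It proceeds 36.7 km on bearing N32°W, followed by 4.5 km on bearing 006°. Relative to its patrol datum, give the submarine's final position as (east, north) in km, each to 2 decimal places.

Leg 1 (N32°W, 36.7 km): east 36.7 sin 328° = -19.45, north 36.7 cos 328° = 31.12
Leg 2 (006°, 4.5 km): east 4.5 sin 6° = 0.47, north 4.5 cos 6° = 4.48
Summing: -18.98 km east, 35.60 km north → (-18.98, 35.60).

(-18.98, 35.60)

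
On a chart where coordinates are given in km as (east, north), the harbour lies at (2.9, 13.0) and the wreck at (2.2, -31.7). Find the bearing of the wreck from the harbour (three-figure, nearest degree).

181°

Δeast = 2.2 − 2.9 = -0.70; Δnorth = -31.7 − 13.0 = -44.70.
Bearing = atan2(Δeast, Δnorth) mod 360° = 180.90° ≈ 181°.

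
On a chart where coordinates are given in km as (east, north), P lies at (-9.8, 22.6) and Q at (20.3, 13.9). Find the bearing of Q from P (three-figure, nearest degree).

106°

Δeast = 20.3 − -9.8 = 30.10; Δnorth = 13.9 − 22.6 = -8.70.
Bearing = atan2(Δeast, Δnorth) mod 360° = 106.12° ≈ 106°.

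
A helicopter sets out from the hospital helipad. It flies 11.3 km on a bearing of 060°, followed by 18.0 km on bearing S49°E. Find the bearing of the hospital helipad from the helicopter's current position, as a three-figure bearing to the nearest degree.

285°

Leg 1 (060°, 11.3 km): east 11.3 sin 60° = 9.79, north 11.3 cos 60° = 5.65
Leg 2 (S49°E, 18.0 km): east 18.0 sin 131° = 13.58, north 18.0 cos 131° = -11.81
Net displacement: 23.37 east, -6.16 north. Direction back to start is (-23.37, 6.16): bearing = atan2(-23.37, 6.16) mod 360° = 284.76° ≈ 285°.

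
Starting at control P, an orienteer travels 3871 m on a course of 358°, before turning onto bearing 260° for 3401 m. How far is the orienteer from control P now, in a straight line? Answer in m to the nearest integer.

Leg 1 (358°, 3871 m): east 3871 sin 358° = -135.10, north 3871 cos 358° = 3868.64
Leg 2 (260°, 3401 m): east 3401 sin 260° = -3349.33, north 3401 cos 260° = -590.58
Net: -3484.43 east, 3278.06 north. Distance = √((-3484.43)² + (3278.06)²) = 4784.030 m.

4784 m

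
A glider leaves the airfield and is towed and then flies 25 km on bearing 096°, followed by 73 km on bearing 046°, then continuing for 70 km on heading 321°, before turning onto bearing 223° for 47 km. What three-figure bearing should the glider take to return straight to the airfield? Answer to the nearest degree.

181°

Leg 1 (096°, 25 km): east 25 sin 96° = 24.86, north 25 cos 96° = -2.61
Leg 2 (046°, 73 km): east 73 sin 46° = 52.51, north 73 cos 46° = 50.71
Leg 3 (321°, 70 km): east 70 sin 321° = -44.05, north 70 cos 321° = 54.40
Leg 4 (223°, 47 km): east 47 sin 223° = -32.05, north 47 cos 223° = -34.37
Net displacement: 1.27 east, 68.12 north. Direction back to start is (-1.27, -68.12): bearing = atan2(-1.27, -68.12) mod 360° = 181.07° ≈ 181°.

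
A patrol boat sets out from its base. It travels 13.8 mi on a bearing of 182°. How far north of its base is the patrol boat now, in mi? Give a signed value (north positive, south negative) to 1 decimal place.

Leg 1 (182°, 13.8 mi): east 13.8 sin 182° = -0.48, north 13.8 cos 182° = -13.79
Net north component: -13.79 mi.

-13.8 mi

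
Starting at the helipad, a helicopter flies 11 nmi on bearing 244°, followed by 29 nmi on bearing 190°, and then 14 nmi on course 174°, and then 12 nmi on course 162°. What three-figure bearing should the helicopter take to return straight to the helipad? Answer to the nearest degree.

009°

Leg 1 (244°, 11 nmi): east 11 sin 244° = -9.89, north 11 cos 244° = -4.82
Leg 2 (190°, 29 nmi): east 29 sin 190° = -5.04, north 29 cos 190° = -28.56
Leg 3 (174°, 14 nmi): east 14 sin 174° = 1.46, north 14 cos 174° = -13.92
Leg 4 (162°, 12 nmi): east 12 sin 162° = 3.71, north 12 cos 162° = -11.41
Net displacement: -9.75 east, -58.72 north. Direction back to start is (9.75, 58.72): bearing = atan2(9.75, 58.72) mod 360° = 9.43° ≈ 009°.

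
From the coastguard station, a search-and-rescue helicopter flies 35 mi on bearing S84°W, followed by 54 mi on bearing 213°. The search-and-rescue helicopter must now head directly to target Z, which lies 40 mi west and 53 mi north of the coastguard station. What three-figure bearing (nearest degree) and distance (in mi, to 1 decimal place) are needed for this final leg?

013°, 104.8 mi

Leg 1 (S84°W, 35 mi): east 35 sin 264° = -34.81, north 35 cos 264° = -3.66
Leg 2 (213°, 54 mi): east 54 sin 213° = -29.41, north 54 cos 213° = -45.29
Current position: (-64.22, -48.95). Target: (-40, 53). Remaining: Δeast = 24.22, Δnorth = 101.95.
Bearing = atan2(24.22, 101.95) mod 360° = 13.36°; distance = √((24.22)² + (101.95)²) = 104.784 mi.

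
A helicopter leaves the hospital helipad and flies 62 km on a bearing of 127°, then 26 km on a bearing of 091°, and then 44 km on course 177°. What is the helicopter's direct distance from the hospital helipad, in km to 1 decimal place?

112.8 km

Leg 1 (127°, 62 km): east 62 sin 127° = 49.52, north 62 cos 127° = -37.31
Leg 2 (091°, 26 km): east 26 sin 91° = 26.00, north 26 cos 91° = -0.45
Leg 3 (177°, 44 km): east 44 sin 177° = 2.30, north 44 cos 177° = -43.94
Net: 77.81 east, -81.71 north. Distance = √((77.81)² + (-81.71)²) = 112.831 km.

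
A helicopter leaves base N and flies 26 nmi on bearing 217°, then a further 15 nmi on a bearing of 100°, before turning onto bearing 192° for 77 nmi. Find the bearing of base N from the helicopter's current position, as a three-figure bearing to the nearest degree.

010°

Leg 1 (217°, 26 nmi): east 26 sin 217° = -15.65, north 26 cos 217° = -20.76
Leg 2 (100°, 15 nmi): east 15 sin 100° = 14.77, north 15 cos 100° = -2.60
Leg 3 (192°, 77 nmi): east 77 sin 192° = -16.01, north 77 cos 192° = -75.32
Net displacement: -16.88 east, -98.69 north. Direction back to start is (16.88, 98.69): bearing = atan2(16.88, 98.69) mod 360° = 9.71° ≈ 010°.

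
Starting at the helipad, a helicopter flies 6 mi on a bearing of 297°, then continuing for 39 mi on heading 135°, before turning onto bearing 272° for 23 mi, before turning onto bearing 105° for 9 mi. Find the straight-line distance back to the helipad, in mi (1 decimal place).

Leg 1 (297°, 6 mi): east 6 sin 297° = -5.35, north 6 cos 297° = 2.72
Leg 2 (135°, 39 mi): east 39 sin 135° = 27.58, north 39 cos 135° = -27.58
Leg 3 (272°, 23 mi): east 23 sin 272° = -22.99, north 23 cos 272° = 0.80
Leg 4 (105°, 9 mi): east 9 sin 105° = 8.69, north 9 cos 105° = -2.33
Net: 7.94 east, -26.38 north. Distance = √((7.94)² + (-26.38)²) = 27.548 mi.

27.5 mi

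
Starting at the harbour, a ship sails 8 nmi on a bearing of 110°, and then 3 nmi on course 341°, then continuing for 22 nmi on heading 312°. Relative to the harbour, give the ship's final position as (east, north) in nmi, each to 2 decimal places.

(-9.81, 14.82)

Leg 1 (110°, 8 nmi): east 8 sin 110° = 7.52, north 8 cos 110° = -2.74
Leg 2 (341°, 3 nmi): east 3 sin 341° = -0.98, north 3 cos 341° = 2.84
Leg 3 (312°, 22 nmi): east 22 sin 312° = -16.35, north 22 cos 312° = 14.72
Summing: -9.81 nmi east, 14.82 nmi north → (-9.81, 14.82).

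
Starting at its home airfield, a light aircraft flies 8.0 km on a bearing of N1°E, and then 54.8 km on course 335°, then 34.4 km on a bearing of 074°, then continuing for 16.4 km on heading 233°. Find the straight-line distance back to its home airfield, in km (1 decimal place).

Leg 1 (N1°E, 8.0 km): east 8.0 sin 1° = 0.14, north 8.0 cos 1° = 8.00
Leg 2 (335°, 54.8 km): east 54.8 sin 335° = -23.16, north 54.8 cos 335° = 49.67
Leg 3 (074°, 34.4 km): east 34.4 sin 74° = 33.07, north 34.4 cos 74° = 9.48
Leg 4 (233°, 16.4 km): east 16.4 sin 233° = -13.10, north 16.4 cos 233° = -9.87
Net: -3.05 east, 57.28 north. Distance = √((-3.05)² + (57.28)²) = 57.358 km.

57.4 km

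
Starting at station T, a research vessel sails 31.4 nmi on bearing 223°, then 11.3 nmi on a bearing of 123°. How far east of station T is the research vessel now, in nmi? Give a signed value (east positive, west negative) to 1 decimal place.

-11.9 nmi

Leg 1 (223°, 31.4 nmi): east 31.4 sin 223° = -21.41, north 31.4 cos 223° = -22.96
Leg 2 (123°, 11.3 nmi): east 11.3 sin 123° = 9.48, north 11.3 cos 123° = -6.15
Net east component: -11.94 nmi.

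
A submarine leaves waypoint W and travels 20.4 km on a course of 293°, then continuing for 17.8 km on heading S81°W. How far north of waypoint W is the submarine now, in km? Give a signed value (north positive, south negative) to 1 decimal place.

Leg 1 (293°, 20.4 km): east 20.4 sin 293° = -18.78, north 20.4 cos 293° = 7.97
Leg 2 (S81°W, 17.8 km): east 17.8 sin 261° = -17.58, north 17.8 cos 261° = -2.78
Net north component: 5.19 km.

5.2 km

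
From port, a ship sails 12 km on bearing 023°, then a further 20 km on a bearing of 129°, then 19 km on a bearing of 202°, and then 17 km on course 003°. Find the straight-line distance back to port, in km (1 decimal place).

Leg 1 (023°, 12 km): east 12 sin 23° = 4.69, north 12 cos 23° = 11.05
Leg 2 (129°, 20 km): east 20 sin 129° = 15.54, north 20 cos 129° = -12.59
Leg 3 (202°, 19 km): east 19 sin 202° = -7.12, north 19 cos 202° = -17.62
Leg 4 (003°, 17 km): east 17 sin 3° = 0.89, north 17 cos 3° = 16.98
Net: 14.00 east, -2.18 north. Distance = √((14.00)² + (-2.18)²) = 14.173 km.

14.2 km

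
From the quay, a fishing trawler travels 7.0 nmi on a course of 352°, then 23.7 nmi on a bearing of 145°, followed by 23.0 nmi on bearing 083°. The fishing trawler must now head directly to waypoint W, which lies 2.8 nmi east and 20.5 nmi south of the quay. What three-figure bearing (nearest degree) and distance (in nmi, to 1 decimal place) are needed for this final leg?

Leg 1 (352°, 7.0 nmi): east 7.0 sin 352° = -0.97, north 7.0 cos 352° = 6.93
Leg 2 (145°, 23.7 nmi): east 23.7 sin 145° = 13.59, north 23.7 cos 145° = -19.41
Leg 3 (083°, 23.0 nmi): east 23.0 sin 83° = 22.83, north 23.0 cos 83° = 2.80
Current position: (35.45, -9.68). Target: (2.8, -20.5). Remaining: Δeast = -32.65, Δnorth = -10.82.
Bearing = atan2(-32.65, -10.82) mod 360° = 251.66°; distance = √((-32.65)² + (-10.82)²) = 34.395 nmi.

252°, 34.4 nmi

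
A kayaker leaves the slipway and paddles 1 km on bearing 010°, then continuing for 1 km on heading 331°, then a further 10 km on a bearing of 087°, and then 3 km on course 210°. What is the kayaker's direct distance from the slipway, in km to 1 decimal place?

8.2 km

Leg 1 (010°, 1 km): east 1 sin 10° = 0.17, north 1 cos 10° = 0.98
Leg 2 (331°, 1 km): east 1 sin 331° = -0.48, north 1 cos 331° = 0.87
Leg 3 (087°, 10 km): east 10 sin 87° = 9.99, north 10 cos 87° = 0.52
Leg 4 (210°, 3 km): east 3 sin 210° = -1.50, north 3 cos 210° = -2.60
Net: 8.18 east, -0.22 north. Distance = √((8.18)² + (-0.22)²) = 8.178 km.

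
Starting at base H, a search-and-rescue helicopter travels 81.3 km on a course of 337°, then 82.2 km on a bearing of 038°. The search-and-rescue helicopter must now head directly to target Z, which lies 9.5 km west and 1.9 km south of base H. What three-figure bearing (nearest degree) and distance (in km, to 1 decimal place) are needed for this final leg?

Leg 1 (337°, 81.3 km): east 81.3 sin 337° = -31.77, north 81.3 cos 337° = 74.84
Leg 2 (038°, 82.2 km): east 82.2 sin 38° = 50.61, north 82.2 cos 38° = 64.77
Current position: (18.84, 139.61). Target: (-9.5, -1.9). Remaining: Δeast = -28.34, Δnorth = -141.51.
Bearing = atan2(-28.34, -141.51) mod 360° = 191.32°; distance = √((-28.34)² + (-141.51)²) = 144.322 km.

191°, 144.3 km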